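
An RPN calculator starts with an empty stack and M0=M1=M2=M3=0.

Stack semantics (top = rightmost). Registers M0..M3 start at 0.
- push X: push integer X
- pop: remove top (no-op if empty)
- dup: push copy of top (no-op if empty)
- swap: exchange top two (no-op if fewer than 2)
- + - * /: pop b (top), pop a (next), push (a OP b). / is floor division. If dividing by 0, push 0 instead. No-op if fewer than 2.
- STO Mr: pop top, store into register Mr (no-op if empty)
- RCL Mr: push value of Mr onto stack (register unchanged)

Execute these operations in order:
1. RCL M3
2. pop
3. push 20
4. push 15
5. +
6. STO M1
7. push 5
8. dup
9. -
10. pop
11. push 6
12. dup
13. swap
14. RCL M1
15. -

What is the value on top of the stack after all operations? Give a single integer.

After op 1 (RCL M3): stack=[0] mem=[0,0,0,0]
After op 2 (pop): stack=[empty] mem=[0,0,0,0]
After op 3 (push 20): stack=[20] mem=[0,0,0,0]
After op 4 (push 15): stack=[20,15] mem=[0,0,0,0]
After op 5 (+): stack=[35] mem=[0,0,0,0]
After op 6 (STO M1): stack=[empty] mem=[0,35,0,0]
After op 7 (push 5): stack=[5] mem=[0,35,0,0]
After op 8 (dup): stack=[5,5] mem=[0,35,0,0]
After op 9 (-): stack=[0] mem=[0,35,0,0]
After op 10 (pop): stack=[empty] mem=[0,35,0,0]
After op 11 (push 6): stack=[6] mem=[0,35,0,0]
After op 12 (dup): stack=[6,6] mem=[0,35,0,0]
After op 13 (swap): stack=[6,6] mem=[0,35,0,0]
After op 14 (RCL M1): stack=[6,6,35] mem=[0,35,0,0]
After op 15 (-): stack=[6,-29] mem=[0,35,0,0]

Answer: -29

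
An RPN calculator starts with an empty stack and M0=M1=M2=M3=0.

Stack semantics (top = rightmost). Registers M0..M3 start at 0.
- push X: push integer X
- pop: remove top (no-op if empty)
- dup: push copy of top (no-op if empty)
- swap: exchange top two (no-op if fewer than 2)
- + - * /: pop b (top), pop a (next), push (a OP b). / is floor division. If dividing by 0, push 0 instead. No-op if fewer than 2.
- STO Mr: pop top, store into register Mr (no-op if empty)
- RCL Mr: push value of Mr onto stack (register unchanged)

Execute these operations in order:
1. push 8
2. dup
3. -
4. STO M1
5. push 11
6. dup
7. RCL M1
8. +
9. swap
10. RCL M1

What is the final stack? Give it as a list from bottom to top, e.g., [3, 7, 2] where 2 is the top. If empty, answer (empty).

Answer: [11, 11, 0]

Derivation:
After op 1 (push 8): stack=[8] mem=[0,0,0,0]
After op 2 (dup): stack=[8,8] mem=[0,0,0,0]
After op 3 (-): stack=[0] mem=[0,0,0,0]
After op 4 (STO M1): stack=[empty] mem=[0,0,0,0]
After op 5 (push 11): stack=[11] mem=[0,0,0,0]
After op 6 (dup): stack=[11,11] mem=[0,0,0,0]
After op 7 (RCL M1): stack=[11,11,0] mem=[0,0,0,0]
After op 8 (+): stack=[11,11] mem=[0,0,0,0]
After op 9 (swap): stack=[11,11] mem=[0,0,0,0]
After op 10 (RCL M1): stack=[11,11,0] mem=[0,0,0,0]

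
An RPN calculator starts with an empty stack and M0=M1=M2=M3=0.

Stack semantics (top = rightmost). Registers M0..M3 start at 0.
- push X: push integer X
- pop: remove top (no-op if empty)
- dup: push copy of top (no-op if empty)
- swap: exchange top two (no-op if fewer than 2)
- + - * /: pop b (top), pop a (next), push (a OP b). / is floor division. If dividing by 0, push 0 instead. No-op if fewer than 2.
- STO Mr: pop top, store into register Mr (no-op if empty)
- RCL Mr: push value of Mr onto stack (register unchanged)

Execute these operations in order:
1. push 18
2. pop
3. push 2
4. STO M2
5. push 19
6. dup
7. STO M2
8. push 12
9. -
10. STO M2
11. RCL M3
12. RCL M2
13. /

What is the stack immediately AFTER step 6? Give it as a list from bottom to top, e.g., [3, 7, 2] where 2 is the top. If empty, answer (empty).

After op 1 (push 18): stack=[18] mem=[0,0,0,0]
After op 2 (pop): stack=[empty] mem=[0,0,0,0]
After op 3 (push 2): stack=[2] mem=[0,0,0,0]
After op 4 (STO M2): stack=[empty] mem=[0,0,2,0]
After op 5 (push 19): stack=[19] mem=[0,0,2,0]
After op 6 (dup): stack=[19,19] mem=[0,0,2,0]

[19, 19]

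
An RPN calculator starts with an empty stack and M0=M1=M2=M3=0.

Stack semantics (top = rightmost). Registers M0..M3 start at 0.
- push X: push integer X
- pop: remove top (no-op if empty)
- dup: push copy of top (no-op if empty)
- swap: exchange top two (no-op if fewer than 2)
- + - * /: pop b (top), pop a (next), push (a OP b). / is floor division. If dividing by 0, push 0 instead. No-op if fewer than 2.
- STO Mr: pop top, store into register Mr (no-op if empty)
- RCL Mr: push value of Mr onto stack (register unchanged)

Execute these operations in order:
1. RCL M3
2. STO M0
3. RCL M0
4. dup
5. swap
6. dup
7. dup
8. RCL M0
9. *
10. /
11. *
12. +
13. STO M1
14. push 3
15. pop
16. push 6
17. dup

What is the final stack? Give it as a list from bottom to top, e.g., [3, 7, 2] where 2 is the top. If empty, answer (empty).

Answer: [6, 6]

Derivation:
After op 1 (RCL M3): stack=[0] mem=[0,0,0,0]
After op 2 (STO M0): stack=[empty] mem=[0,0,0,0]
After op 3 (RCL M0): stack=[0] mem=[0,0,0,0]
After op 4 (dup): stack=[0,0] mem=[0,0,0,0]
After op 5 (swap): stack=[0,0] mem=[0,0,0,0]
After op 6 (dup): stack=[0,0,0] mem=[0,0,0,0]
After op 7 (dup): stack=[0,0,0,0] mem=[0,0,0,0]
After op 8 (RCL M0): stack=[0,0,0,0,0] mem=[0,0,0,0]
After op 9 (*): stack=[0,0,0,0] mem=[0,0,0,0]
After op 10 (/): stack=[0,0,0] mem=[0,0,0,0]
After op 11 (*): stack=[0,0] mem=[0,0,0,0]
After op 12 (+): stack=[0] mem=[0,0,0,0]
After op 13 (STO M1): stack=[empty] mem=[0,0,0,0]
After op 14 (push 3): stack=[3] mem=[0,0,0,0]
After op 15 (pop): stack=[empty] mem=[0,0,0,0]
After op 16 (push 6): stack=[6] mem=[0,0,0,0]
After op 17 (dup): stack=[6,6] mem=[0,0,0,0]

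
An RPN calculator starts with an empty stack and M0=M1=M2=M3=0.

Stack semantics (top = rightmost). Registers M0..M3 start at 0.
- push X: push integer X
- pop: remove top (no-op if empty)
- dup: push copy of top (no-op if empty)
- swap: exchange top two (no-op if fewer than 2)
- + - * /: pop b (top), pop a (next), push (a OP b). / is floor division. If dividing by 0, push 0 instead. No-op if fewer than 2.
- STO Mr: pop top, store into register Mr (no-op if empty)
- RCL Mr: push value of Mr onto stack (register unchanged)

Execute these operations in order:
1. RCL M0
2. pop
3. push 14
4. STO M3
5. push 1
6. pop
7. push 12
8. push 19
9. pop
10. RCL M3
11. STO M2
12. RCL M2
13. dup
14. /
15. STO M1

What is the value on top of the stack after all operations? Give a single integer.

Answer: 12

Derivation:
After op 1 (RCL M0): stack=[0] mem=[0,0,0,0]
After op 2 (pop): stack=[empty] mem=[0,0,0,0]
After op 3 (push 14): stack=[14] mem=[0,0,0,0]
After op 4 (STO M3): stack=[empty] mem=[0,0,0,14]
After op 5 (push 1): stack=[1] mem=[0,0,0,14]
After op 6 (pop): stack=[empty] mem=[0,0,0,14]
After op 7 (push 12): stack=[12] mem=[0,0,0,14]
After op 8 (push 19): stack=[12,19] mem=[0,0,0,14]
After op 9 (pop): stack=[12] mem=[0,0,0,14]
After op 10 (RCL M3): stack=[12,14] mem=[0,0,0,14]
After op 11 (STO M2): stack=[12] mem=[0,0,14,14]
After op 12 (RCL M2): stack=[12,14] mem=[0,0,14,14]
After op 13 (dup): stack=[12,14,14] mem=[0,0,14,14]
After op 14 (/): stack=[12,1] mem=[0,0,14,14]
After op 15 (STO M1): stack=[12] mem=[0,1,14,14]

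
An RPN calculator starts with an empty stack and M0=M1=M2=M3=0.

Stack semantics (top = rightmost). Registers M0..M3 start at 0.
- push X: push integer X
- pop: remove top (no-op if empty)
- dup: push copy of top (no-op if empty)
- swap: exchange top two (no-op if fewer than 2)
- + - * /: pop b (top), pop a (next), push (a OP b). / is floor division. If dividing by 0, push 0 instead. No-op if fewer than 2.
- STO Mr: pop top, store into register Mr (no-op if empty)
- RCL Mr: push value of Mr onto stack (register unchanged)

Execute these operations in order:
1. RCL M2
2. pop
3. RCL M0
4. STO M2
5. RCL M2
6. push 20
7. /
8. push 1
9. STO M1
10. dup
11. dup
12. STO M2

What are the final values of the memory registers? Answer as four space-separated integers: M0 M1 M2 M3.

Answer: 0 1 0 0

Derivation:
After op 1 (RCL M2): stack=[0] mem=[0,0,0,0]
After op 2 (pop): stack=[empty] mem=[0,0,0,0]
After op 3 (RCL M0): stack=[0] mem=[0,0,0,0]
After op 4 (STO M2): stack=[empty] mem=[0,0,0,0]
After op 5 (RCL M2): stack=[0] mem=[0,0,0,0]
After op 6 (push 20): stack=[0,20] mem=[0,0,0,0]
After op 7 (/): stack=[0] mem=[0,0,0,0]
After op 8 (push 1): stack=[0,1] mem=[0,0,0,0]
After op 9 (STO M1): stack=[0] mem=[0,1,0,0]
After op 10 (dup): stack=[0,0] mem=[0,1,0,0]
After op 11 (dup): stack=[0,0,0] mem=[0,1,0,0]
After op 12 (STO M2): stack=[0,0] mem=[0,1,0,0]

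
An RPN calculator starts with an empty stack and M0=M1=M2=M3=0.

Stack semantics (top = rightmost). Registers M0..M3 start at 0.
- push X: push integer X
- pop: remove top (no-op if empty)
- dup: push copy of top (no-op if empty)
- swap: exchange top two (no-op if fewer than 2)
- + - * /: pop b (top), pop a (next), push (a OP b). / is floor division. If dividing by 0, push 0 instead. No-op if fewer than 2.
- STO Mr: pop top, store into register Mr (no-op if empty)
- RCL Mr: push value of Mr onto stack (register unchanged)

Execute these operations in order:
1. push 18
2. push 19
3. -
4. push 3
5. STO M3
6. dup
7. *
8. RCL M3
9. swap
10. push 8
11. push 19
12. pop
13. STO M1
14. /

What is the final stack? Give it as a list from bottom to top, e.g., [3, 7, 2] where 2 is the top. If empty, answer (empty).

Answer: [3]

Derivation:
After op 1 (push 18): stack=[18] mem=[0,0,0,0]
After op 2 (push 19): stack=[18,19] mem=[0,0,0,0]
After op 3 (-): stack=[-1] mem=[0,0,0,0]
After op 4 (push 3): stack=[-1,3] mem=[0,0,0,0]
After op 5 (STO M3): stack=[-1] mem=[0,0,0,3]
After op 6 (dup): stack=[-1,-1] mem=[0,0,0,3]
After op 7 (*): stack=[1] mem=[0,0,0,3]
After op 8 (RCL M3): stack=[1,3] mem=[0,0,0,3]
After op 9 (swap): stack=[3,1] mem=[0,0,0,3]
After op 10 (push 8): stack=[3,1,8] mem=[0,0,0,3]
After op 11 (push 19): stack=[3,1,8,19] mem=[0,0,0,3]
After op 12 (pop): stack=[3,1,8] mem=[0,0,0,3]
After op 13 (STO M1): stack=[3,1] mem=[0,8,0,3]
After op 14 (/): stack=[3] mem=[0,8,0,3]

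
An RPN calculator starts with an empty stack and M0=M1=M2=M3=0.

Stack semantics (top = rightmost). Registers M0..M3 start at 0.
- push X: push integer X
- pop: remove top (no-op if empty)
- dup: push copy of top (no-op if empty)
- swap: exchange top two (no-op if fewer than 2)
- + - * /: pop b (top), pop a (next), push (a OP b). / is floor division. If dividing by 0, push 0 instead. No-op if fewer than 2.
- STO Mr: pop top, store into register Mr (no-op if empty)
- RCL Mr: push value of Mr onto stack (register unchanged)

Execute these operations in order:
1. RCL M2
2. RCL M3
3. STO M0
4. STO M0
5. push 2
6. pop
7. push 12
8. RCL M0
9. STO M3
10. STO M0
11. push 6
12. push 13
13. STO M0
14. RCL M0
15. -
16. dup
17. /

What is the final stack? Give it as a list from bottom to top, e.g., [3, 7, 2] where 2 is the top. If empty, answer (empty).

Answer: [1]

Derivation:
After op 1 (RCL M2): stack=[0] mem=[0,0,0,0]
After op 2 (RCL M3): stack=[0,0] mem=[0,0,0,0]
After op 3 (STO M0): stack=[0] mem=[0,0,0,0]
After op 4 (STO M0): stack=[empty] mem=[0,0,0,0]
After op 5 (push 2): stack=[2] mem=[0,0,0,0]
After op 6 (pop): stack=[empty] mem=[0,0,0,0]
After op 7 (push 12): stack=[12] mem=[0,0,0,0]
After op 8 (RCL M0): stack=[12,0] mem=[0,0,0,0]
After op 9 (STO M3): stack=[12] mem=[0,0,0,0]
After op 10 (STO M0): stack=[empty] mem=[12,0,0,0]
After op 11 (push 6): stack=[6] mem=[12,0,0,0]
After op 12 (push 13): stack=[6,13] mem=[12,0,0,0]
After op 13 (STO M0): stack=[6] mem=[13,0,0,0]
After op 14 (RCL M0): stack=[6,13] mem=[13,0,0,0]
After op 15 (-): stack=[-7] mem=[13,0,0,0]
After op 16 (dup): stack=[-7,-7] mem=[13,0,0,0]
After op 17 (/): stack=[1] mem=[13,0,0,0]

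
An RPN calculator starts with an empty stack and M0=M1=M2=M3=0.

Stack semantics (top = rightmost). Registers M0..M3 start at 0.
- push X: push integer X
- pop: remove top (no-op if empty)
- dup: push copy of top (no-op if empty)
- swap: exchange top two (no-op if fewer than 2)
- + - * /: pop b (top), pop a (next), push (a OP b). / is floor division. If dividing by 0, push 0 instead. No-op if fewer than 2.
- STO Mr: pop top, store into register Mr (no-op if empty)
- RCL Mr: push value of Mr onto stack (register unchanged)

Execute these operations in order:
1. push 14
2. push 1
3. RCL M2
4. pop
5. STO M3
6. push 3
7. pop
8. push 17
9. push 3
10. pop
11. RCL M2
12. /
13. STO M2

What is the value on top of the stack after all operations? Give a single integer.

Answer: 14

Derivation:
After op 1 (push 14): stack=[14] mem=[0,0,0,0]
After op 2 (push 1): stack=[14,1] mem=[0,0,0,0]
After op 3 (RCL M2): stack=[14,1,0] mem=[0,0,0,0]
After op 4 (pop): stack=[14,1] mem=[0,0,0,0]
After op 5 (STO M3): stack=[14] mem=[0,0,0,1]
After op 6 (push 3): stack=[14,3] mem=[0,0,0,1]
After op 7 (pop): stack=[14] mem=[0,0,0,1]
After op 8 (push 17): stack=[14,17] mem=[0,0,0,1]
After op 9 (push 3): stack=[14,17,3] mem=[0,0,0,1]
After op 10 (pop): stack=[14,17] mem=[0,0,0,1]
After op 11 (RCL M2): stack=[14,17,0] mem=[0,0,0,1]
After op 12 (/): stack=[14,0] mem=[0,0,0,1]
After op 13 (STO M2): stack=[14] mem=[0,0,0,1]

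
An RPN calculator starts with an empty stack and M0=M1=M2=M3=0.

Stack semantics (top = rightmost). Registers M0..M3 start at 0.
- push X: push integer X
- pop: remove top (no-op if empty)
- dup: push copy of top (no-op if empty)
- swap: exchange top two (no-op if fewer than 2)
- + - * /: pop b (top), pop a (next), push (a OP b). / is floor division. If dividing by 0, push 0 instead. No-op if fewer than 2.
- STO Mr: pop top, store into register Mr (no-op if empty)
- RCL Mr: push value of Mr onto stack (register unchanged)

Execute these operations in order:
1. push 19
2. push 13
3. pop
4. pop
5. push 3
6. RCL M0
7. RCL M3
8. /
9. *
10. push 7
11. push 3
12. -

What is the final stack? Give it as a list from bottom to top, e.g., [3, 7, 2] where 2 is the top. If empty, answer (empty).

Answer: [0, 4]

Derivation:
After op 1 (push 19): stack=[19] mem=[0,0,0,0]
After op 2 (push 13): stack=[19,13] mem=[0,0,0,0]
After op 3 (pop): stack=[19] mem=[0,0,0,0]
After op 4 (pop): stack=[empty] mem=[0,0,0,0]
After op 5 (push 3): stack=[3] mem=[0,0,0,0]
After op 6 (RCL M0): stack=[3,0] mem=[0,0,0,0]
After op 7 (RCL M3): stack=[3,0,0] mem=[0,0,0,0]
After op 8 (/): stack=[3,0] mem=[0,0,0,0]
After op 9 (*): stack=[0] mem=[0,0,0,0]
After op 10 (push 7): stack=[0,7] mem=[0,0,0,0]
After op 11 (push 3): stack=[0,7,3] mem=[0,0,0,0]
After op 12 (-): stack=[0,4] mem=[0,0,0,0]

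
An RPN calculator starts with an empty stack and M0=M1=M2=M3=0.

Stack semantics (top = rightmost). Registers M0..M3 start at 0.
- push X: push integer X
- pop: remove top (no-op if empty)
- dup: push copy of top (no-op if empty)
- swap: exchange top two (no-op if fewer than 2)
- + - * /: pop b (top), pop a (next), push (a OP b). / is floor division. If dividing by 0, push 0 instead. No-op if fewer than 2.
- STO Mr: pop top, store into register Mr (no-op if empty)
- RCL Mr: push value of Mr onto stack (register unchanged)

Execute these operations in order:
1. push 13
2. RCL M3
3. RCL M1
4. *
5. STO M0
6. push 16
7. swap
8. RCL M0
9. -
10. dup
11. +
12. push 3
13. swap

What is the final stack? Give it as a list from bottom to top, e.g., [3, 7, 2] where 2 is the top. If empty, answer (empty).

After op 1 (push 13): stack=[13] mem=[0,0,0,0]
After op 2 (RCL M3): stack=[13,0] mem=[0,0,0,0]
After op 3 (RCL M1): stack=[13,0,0] mem=[0,0,0,0]
After op 4 (*): stack=[13,0] mem=[0,0,0,0]
After op 5 (STO M0): stack=[13] mem=[0,0,0,0]
After op 6 (push 16): stack=[13,16] mem=[0,0,0,0]
After op 7 (swap): stack=[16,13] mem=[0,0,0,0]
After op 8 (RCL M0): stack=[16,13,0] mem=[0,0,0,0]
After op 9 (-): stack=[16,13] mem=[0,0,0,0]
After op 10 (dup): stack=[16,13,13] mem=[0,0,0,0]
After op 11 (+): stack=[16,26] mem=[0,0,0,0]
After op 12 (push 3): stack=[16,26,3] mem=[0,0,0,0]
After op 13 (swap): stack=[16,3,26] mem=[0,0,0,0]

Answer: [16, 3, 26]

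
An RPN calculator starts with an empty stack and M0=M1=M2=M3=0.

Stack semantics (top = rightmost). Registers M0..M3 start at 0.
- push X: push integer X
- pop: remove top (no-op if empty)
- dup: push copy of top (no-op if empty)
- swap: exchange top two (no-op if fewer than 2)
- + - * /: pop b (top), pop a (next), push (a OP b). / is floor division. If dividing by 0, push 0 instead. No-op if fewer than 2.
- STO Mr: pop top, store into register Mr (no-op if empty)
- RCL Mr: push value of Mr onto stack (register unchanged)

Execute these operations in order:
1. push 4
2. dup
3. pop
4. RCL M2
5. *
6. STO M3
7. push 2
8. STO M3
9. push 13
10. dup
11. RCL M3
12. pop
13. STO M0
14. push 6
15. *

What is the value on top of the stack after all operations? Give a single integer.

After op 1 (push 4): stack=[4] mem=[0,0,0,0]
After op 2 (dup): stack=[4,4] mem=[0,0,0,0]
After op 3 (pop): stack=[4] mem=[0,0,0,0]
After op 4 (RCL M2): stack=[4,0] mem=[0,0,0,0]
After op 5 (*): stack=[0] mem=[0,0,0,0]
After op 6 (STO M3): stack=[empty] mem=[0,0,0,0]
After op 7 (push 2): stack=[2] mem=[0,0,0,0]
After op 8 (STO M3): stack=[empty] mem=[0,0,0,2]
After op 9 (push 13): stack=[13] mem=[0,0,0,2]
After op 10 (dup): stack=[13,13] mem=[0,0,0,2]
After op 11 (RCL M3): stack=[13,13,2] mem=[0,0,0,2]
After op 12 (pop): stack=[13,13] mem=[0,0,0,2]
After op 13 (STO M0): stack=[13] mem=[13,0,0,2]
After op 14 (push 6): stack=[13,6] mem=[13,0,0,2]
After op 15 (*): stack=[78] mem=[13,0,0,2]

Answer: 78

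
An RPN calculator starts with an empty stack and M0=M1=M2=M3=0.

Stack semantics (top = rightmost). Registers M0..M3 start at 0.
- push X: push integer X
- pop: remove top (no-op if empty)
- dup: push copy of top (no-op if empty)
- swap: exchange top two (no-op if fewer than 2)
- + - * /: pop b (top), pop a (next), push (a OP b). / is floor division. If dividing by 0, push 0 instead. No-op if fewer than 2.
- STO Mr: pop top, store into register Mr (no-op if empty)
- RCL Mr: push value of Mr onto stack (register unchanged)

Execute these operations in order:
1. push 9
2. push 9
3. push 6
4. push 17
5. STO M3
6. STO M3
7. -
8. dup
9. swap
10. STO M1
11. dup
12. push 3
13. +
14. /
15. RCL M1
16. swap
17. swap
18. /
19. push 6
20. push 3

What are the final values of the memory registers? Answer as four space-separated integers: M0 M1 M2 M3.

After op 1 (push 9): stack=[9] mem=[0,0,0,0]
After op 2 (push 9): stack=[9,9] mem=[0,0,0,0]
After op 3 (push 6): stack=[9,9,6] mem=[0,0,0,0]
After op 4 (push 17): stack=[9,9,6,17] mem=[0,0,0,0]
After op 5 (STO M3): stack=[9,9,6] mem=[0,0,0,17]
After op 6 (STO M3): stack=[9,9] mem=[0,0,0,6]
After op 7 (-): stack=[0] mem=[0,0,0,6]
After op 8 (dup): stack=[0,0] mem=[0,0,0,6]
After op 9 (swap): stack=[0,0] mem=[0,0,0,6]
After op 10 (STO M1): stack=[0] mem=[0,0,0,6]
After op 11 (dup): stack=[0,0] mem=[0,0,0,6]
After op 12 (push 3): stack=[0,0,3] mem=[0,0,0,6]
After op 13 (+): stack=[0,3] mem=[0,0,0,6]
After op 14 (/): stack=[0] mem=[0,0,0,6]
After op 15 (RCL M1): stack=[0,0] mem=[0,0,0,6]
After op 16 (swap): stack=[0,0] mem=[0,0,0,6]
After op 17 (swap): stack=[0,0] mem=[0,0,0,6]
After op 18 (/): stack=[0] mem=[0,0,0,6]
After op 19 (push 6): stack=[0,6] mem=[0,0,0,6]
After op 20 (push 3): stack=[0,6,3] mem=[0,0,0,6]

Answer: 0 0 0 6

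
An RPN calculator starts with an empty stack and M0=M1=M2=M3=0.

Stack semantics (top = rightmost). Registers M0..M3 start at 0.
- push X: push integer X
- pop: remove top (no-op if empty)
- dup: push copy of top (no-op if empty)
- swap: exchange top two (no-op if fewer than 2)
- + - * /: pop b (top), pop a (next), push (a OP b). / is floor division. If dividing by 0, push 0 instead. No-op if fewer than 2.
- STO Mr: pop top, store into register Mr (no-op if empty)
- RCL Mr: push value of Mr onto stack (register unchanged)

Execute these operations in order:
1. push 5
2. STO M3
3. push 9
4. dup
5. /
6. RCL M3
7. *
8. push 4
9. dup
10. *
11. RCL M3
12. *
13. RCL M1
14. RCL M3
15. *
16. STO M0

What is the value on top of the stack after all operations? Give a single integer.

Answer: 80

Derivation:
After op 1 (push 5): stack=[5] mem=[0,0,0,0]
After op 2 (STO M3): stack=[empty] mem=[0,0,0,5]
After op 3 (push 9): stack=[9] mem=[0,0,0,5]
After op 4 (dup): stack=[9,9] mem=[0,0,0,5]
After op 5 (/): stack=[1] mem=[0,0,0,5]
After op 6 (RCL M3): stack=[1,5] mem=[0,0,0,5]
After op 7 (*): stack=[5] mem=[0,0,0,5]
After op 8 (push 4): stack=[5,4] mem=[0,0,0,5]
After op 9 (dup): stack=[5,4,4] mem=[0,0,0,5]
After op 10 (*): stack=[5,16] mem=[0,0,0,5]
After op 11 (RCL M3): stack=[5,16,5] mem=[0,0,0,5]
After op 12 (*): stack=[5,80] mem=[0,0,0,5]
After op 13 (RCL M1): stack=[5,80,0] mem=[0,0,0,5]
After op 14 (RCL M3): stack=[5,80,0,5] mem=[0,0,0,5]
After op 15 (*): stack=[5,80,0] mem=[0,0,0,5]
After op 16 (STO M0): stack=[5,80] mem=[0,0,0,5]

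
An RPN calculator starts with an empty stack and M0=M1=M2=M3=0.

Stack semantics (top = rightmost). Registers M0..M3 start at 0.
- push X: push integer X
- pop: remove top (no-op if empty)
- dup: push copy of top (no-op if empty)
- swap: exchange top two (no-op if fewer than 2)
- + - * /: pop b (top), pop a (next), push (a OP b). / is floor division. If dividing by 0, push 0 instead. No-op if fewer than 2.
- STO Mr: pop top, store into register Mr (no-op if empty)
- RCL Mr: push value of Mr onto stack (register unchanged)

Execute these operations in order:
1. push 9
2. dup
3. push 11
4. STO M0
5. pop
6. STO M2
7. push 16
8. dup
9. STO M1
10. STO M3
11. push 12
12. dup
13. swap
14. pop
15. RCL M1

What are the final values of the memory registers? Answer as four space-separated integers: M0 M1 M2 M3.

Answer: 11 16 9 16

Derivation:
After op 1 (push 9): stack=[9] mem=[0,0,0,0]
After op 2 (dup): stack=[9,9] mem=[0,0,0,0]
After op 3 (push 11): stack=[9,9,11] mem=[0,0,0,0]
After op 4 (STO M0): stack=[9,9] mem=[11,0,0,0]
After op 5 (pop): stack=[9] mem=[11,0,0,0]
After op 6 (STO M2): stack=[empty] mem=[11,0,9,0]
After op 7 (push 16): stack=[16] mem=[11,0,9,0]
After op 8 (dup): stack=[16,16] mem=[11,0,9,0]
After op 9 (STO M1): stack=[16] mem=[11,16,9,0]
After op 10 (STO M3): stack=[empty] mem=[11,16,9,16]
After op 11 (push 12): stack=[12] mem=[11,16,9,16]
After op 12 (dup): stack=[12,12] mem=[11,16,9,16]
After op 13 (swap): stack=[12,12] mem=[11,16,9,16]
After op 14 (pop): stack=[12] mem=[11,16,9,16]
After op 15 (RCL M1): stack=[12,16] mem=[11,16,9,16]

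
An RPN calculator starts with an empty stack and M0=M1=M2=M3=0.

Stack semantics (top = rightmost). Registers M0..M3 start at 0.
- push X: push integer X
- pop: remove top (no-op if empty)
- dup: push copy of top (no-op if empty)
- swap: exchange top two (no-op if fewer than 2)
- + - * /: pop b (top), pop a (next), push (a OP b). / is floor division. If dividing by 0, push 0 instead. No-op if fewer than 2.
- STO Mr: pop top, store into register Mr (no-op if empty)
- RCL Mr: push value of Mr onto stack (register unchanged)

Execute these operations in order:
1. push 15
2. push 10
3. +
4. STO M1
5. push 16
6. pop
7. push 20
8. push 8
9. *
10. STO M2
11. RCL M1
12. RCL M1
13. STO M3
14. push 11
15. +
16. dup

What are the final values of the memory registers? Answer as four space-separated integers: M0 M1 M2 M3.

Answer: 0 25 160 25

Derivation:
After op 1 (push 15): stack=[15] mem=[0,0,0,0]
After op 2 (push 10): stack=[15,10] mem=[0,0,0,0]
After op 3 (+): stack=[25] mem=[0,0,0,0]
After op 4 (STO M1): stack=[empty] mem=[0,25,0,0]
After op 5 (push 16): stack=[16] mem=[0,25,0,0]
After op 6 (pop): stack=[empty] mem=[0,25,0,0]
After op 7 (push 20): stack=[20] mem=[0,25,0,0]
After op 8 (push 8): stack=[20,8] mem=[0,25,0,0]
After op 9 (*): stack=[160] mem=[0,25,0,0]
After op 10 (STO M2): stack=[empty] mem=[0,25,160,0]
After op 11 (RCL M1): stack=[25] mem=[0,25,160,0]
After op 12 (RCL M1): stack=[25,25] mem=[0,25,160,0]
After op 13 (STO M3): stack=[25] mem=[0,25,160,25]
After op 14 (push 11): stack=[25,11] mem=[0,25,160,25]
After op 15 (+): stack=[36] mem=[0,25,160,25]
After op 16 (dup): stack=[36,36] mem=[0,25,160,25]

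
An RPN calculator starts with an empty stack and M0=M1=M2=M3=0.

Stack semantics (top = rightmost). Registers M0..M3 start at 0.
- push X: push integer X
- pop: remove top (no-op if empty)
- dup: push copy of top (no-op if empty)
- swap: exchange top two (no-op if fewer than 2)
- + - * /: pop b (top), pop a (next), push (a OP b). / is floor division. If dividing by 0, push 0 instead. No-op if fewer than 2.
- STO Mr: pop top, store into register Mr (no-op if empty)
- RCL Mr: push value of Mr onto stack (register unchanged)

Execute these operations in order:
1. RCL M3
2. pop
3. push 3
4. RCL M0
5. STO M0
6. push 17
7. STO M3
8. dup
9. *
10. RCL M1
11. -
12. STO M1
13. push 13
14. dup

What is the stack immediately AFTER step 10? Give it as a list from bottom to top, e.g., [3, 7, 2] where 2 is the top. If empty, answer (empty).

After op 1 (RCL M3): stack=[0] mem=[0,0,0,0]
After op 2 (pop): stack=[empty] mem=[0,0,0,0]
After op 3 (push 3): stack=[3] mem=[0,0,0,0]
After op 4 (RCL M0): stack=[3,0] mem=[0,0,0,0]
After op 5 (STO M0): stack=[3] mem=[0,0,0,0]
After op 6 (push 17): stack=[3,17] mem=[0,0,0,0]
After op 7 (STO M3): stack=[3] mem=[0,0,0,17]
After op 8 (dup): stack=[3,3] mem=[0,0,0,17]
After op 9 (*): stack=[9] mem=[0,0,0,17]
After op 10 (RCL M1): stack=[9,0] mem=[0,0,0,17]

[9, 0]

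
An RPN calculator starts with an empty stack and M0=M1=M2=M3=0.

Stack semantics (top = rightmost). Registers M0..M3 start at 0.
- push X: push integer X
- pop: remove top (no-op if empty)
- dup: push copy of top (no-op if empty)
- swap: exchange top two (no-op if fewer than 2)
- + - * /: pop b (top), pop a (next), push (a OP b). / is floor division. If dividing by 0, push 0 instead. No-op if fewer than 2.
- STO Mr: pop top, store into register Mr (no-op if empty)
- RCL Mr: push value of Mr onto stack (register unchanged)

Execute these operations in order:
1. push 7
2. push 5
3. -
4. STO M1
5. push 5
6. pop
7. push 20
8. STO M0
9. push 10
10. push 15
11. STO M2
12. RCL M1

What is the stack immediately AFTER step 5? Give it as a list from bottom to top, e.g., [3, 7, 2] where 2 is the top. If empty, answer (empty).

After op 1 (push 7): stack=[7] mem=[0,0,0,0]
After op 2 (push 5): stack=[7,5] mem=[0,0,0,0]
After op 3 (-): stack=[2] mem=[0,0,0,0]
After op 4 (STO M1): stack=[empty] mem=[0,2,0,0]
After op 5 (push 5): stack=[5] mem=[0,2,0,0]

[5]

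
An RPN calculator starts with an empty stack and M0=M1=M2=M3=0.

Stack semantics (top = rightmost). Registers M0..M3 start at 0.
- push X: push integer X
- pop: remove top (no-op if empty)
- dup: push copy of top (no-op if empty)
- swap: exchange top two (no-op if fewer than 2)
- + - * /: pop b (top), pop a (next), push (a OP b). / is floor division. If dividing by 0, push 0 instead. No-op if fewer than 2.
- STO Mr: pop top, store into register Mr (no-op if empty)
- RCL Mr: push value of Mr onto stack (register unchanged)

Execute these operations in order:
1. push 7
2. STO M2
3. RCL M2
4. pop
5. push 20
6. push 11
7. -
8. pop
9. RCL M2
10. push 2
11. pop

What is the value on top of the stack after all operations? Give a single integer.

After op 1 (push 7): stack=[7] mem=[0,0,0,0]
After op 2 (STO M2): stack=[empty] mem=[0,0,7,0]
After op 3 (RCL M2): stack=[7] mem=[0,0,7,0]
After op 4 (pop): stack=[empty] mem=[0,0,7,0]
After op 5 (push 20): stack=[20] mem=[0,0,7,0]
After op 6 (push 11): stack=[20,11] mem=[0,0,7,0]
After op 7 (-): stack=[9] mem=[0,0,7,0]
After op 8 (pop): stack=[empty] mem=[0,0,7,0]
After op 9 (RCL M2): stack=[7] mem=[0,0,7,0]
After op 10 (push 2): stack=[7,2] mem=[0,0,7,0]
After op 11 (pop): stack=[7] mem=[0,0,7,0]

Answer: 7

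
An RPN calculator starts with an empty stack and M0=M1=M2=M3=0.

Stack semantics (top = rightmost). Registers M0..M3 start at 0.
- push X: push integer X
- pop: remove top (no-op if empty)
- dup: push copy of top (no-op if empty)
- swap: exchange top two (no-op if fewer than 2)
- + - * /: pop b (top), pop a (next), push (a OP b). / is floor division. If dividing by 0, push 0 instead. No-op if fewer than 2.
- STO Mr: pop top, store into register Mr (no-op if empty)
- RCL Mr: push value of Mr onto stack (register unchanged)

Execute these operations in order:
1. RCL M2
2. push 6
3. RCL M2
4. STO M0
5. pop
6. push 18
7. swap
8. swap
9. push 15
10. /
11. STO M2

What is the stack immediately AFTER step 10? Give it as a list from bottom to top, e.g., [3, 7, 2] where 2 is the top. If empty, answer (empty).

After op 1 (RCL M2): stack=[0] mem=[0,0,0,0]
After op 2 (push 6): stack=[0,6] mem=[0,0,0,0]
After op 3 (RCL M2): stack=[0,6,0] mem=[0,0,0,0]
After op 4 (STO M0): stack=[0,6] mem=[0,0,0,0]
After op 5 (pop): stack=[0] mem=[0,0,0,0]
After op 6 (push 18): stack=[0,18] mem=[0,0,0,0]
After op 7 (swap): stack=[18,0] mem=[0,0,0,0]
After op 8 (swap): stack=[0,18] mem=[0,0,0,0]
After op 9 (push 15): stack=[0,18,15] mem=[0,0,0,0]
After op 10 (/): stack=[0,1] mem=[0,0,0,0]

[0, 1]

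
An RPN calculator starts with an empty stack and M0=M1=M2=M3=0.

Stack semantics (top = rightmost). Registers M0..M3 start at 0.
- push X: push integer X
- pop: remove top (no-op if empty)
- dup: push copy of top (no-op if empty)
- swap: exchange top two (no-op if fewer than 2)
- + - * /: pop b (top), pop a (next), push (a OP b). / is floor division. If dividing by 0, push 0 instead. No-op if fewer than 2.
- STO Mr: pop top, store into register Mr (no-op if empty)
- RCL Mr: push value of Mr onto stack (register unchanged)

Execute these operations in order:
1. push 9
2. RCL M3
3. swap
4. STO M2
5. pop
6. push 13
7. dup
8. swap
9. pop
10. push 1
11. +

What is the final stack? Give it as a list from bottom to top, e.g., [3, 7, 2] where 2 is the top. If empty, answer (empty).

After op 1 (push 9): stack=[9] mem=[0,0,0,0]
After op 2 (RCL M3): stack=[9,0] mem=[0,0,0,0]
After op 3 (swap): stack=[0,9] mem=[0,0,0,0]
After op 4 (STO M2): stack=[0] mem=[0,0,9,0]
After op 5 (pop): stack=[empty] mem=[0,0,9,0]
After op 6 (push 13): stack=[13] mem=[0,0,9,0]
After op 7 (dup): stack=[13,13] mem=[0,0,9,0]
After op 8 (swap): stack=[13,13] mem=[0,0,9,0]
After op 9 (pop): stack=[13] mem=[0,0,9,0]
After op 10 (push 1): stack=[13,1] mem=[0,0,9,0]
After op 11 (+): stack=[14] mem=[0,0,9,0]

Answer: [14]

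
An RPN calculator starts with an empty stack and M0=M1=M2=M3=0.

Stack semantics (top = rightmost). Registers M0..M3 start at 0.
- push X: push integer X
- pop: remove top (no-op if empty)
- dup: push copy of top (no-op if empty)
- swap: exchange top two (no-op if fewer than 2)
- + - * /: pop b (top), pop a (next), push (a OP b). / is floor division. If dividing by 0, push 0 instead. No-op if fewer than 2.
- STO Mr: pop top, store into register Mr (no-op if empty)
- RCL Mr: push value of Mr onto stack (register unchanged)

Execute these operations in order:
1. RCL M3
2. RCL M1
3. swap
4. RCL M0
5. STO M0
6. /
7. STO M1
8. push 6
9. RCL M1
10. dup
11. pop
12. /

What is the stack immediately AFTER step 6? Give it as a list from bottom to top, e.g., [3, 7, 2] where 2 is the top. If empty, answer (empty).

After op 1 (RCL M3): stack=[0] mem=[0,0,0,0]
After op 2 (RCL M1): stack=[0,0] mem=[0,0,0,0]
After op 3 (swap): stack=[0,0] mem=[0,0,0,0]
After op 4 (RCL M0): stack=[0,0,0] mem=[0,0,0,0]
After op 5 (STO M0): stack=[0,0] mem=[0,0,0,0]
After op 6 (/): stack=[0] mem=[0,0,0,0]

[0]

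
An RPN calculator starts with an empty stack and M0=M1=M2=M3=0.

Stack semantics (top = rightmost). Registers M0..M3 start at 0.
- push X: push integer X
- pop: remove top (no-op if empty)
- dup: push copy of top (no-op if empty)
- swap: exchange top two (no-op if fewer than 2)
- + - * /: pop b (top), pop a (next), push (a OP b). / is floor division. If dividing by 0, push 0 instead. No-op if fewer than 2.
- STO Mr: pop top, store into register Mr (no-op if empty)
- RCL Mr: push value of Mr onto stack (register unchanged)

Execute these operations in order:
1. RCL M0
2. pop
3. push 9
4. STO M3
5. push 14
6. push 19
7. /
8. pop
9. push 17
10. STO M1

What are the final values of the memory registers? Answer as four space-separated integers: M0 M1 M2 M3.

After op 1 (RCL M0): stack=[0] mem=[0,0,0,0]
After op 2 (pop): stack=[empty] mem=[0,0,0,0]
After op 3 (push 9): stack=[9] mem=[0,0,0,0]
After op 4 (STO M3): stack=[empty] mem=[0,0,0,9]
After op 5 (push 14): stack=[14] mem=[0,0,0,9]
After op 6 (push 19): stack=[14,19] mem=[0,0,0,9]
After op 7 (/): stack=[0] mem=[0,0,0,9]
After op 8 (pop): stack=[empty] mem=[0,0,0,9]
After op 9 (push 17): stack=[17] mem=[0,0,0,9]
After op 10 (STO M1): stack=[empty] mem=[0,17,0,9]

Answer: 0 17 0 9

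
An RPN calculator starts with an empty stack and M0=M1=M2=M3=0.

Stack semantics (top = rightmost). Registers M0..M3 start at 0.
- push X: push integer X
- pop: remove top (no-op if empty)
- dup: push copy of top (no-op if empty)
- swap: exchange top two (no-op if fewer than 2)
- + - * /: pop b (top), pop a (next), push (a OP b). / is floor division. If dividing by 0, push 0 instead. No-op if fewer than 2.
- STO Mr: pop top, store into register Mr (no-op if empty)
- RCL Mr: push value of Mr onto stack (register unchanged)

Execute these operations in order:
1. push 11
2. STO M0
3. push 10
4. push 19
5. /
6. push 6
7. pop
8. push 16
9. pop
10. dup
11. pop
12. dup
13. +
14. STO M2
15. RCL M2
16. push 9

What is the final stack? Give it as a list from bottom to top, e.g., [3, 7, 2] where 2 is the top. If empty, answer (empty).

Answer: [0, 9]

Derivation:
After op 1 (push 11): stack=[11] mem=[0,0,0,0]
After op 2 (STO M0): stack=[empty] mem=[11,0,0,0]
After op 3 (push 10): stack=[10] mem=[11,0,0,0]
After op 4 (push 19): stack=[10,19] mem=[11,0,0,0]
After op 5 (/): stack=[0] mem=[11,0,0,0]
After op 6 (push 6): stack=[0,6] mem=[11,0,0,0]
After op 7 (pop): stack=[0] mem=[11,0,0,0]
After op 8 (push 16): stack=[0,16] mem=[11,0,0,0]
After op 9 (pop): stack=[0] mem=[11,0,0,0]
After op 10 (dup): stack=[0,0] mem=[11,0,0,0]
After op 11 (pop): stack=[0] mem=[11,0,0,0]
After op 12 (dup): stack=[0,0] mem=[11,0,0,0]
After op 13 (+): stack=[0] mem=[11,0,0,0]
After op 14 (STO M2): stack=[empty] mem=[11,0,0,0]
After op 15 (RCL M2): stack=[0] mem=[11,0,0,0]
After op 16 (push 9): stack=[0,9] mem=[11,0,0,0]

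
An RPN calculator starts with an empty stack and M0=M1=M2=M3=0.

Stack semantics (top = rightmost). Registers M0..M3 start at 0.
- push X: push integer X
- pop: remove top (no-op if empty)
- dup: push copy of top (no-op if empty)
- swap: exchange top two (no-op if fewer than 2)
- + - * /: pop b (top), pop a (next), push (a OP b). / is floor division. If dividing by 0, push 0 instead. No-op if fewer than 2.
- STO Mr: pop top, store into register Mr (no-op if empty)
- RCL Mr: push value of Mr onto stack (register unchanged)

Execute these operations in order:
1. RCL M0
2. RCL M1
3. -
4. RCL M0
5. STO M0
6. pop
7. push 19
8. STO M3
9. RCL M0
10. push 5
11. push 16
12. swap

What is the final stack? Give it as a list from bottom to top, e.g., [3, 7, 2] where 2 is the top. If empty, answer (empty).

Answer: [0, 16, 5]

Derivation:
After op 1 (RCL M0): stack=[0] mem=[0,0,0,0]
After op 2 (RCL M1): stack=[0,0] mem=[0,0,0,0]
After op 3 (-): stack=[0] mem=[0,0,0,0]
After op 4 (RCL M0): stack=[0,0] mem=[0,0,0,0]
After op 5 (STO M0): stack=[0] mem=[0,0,0,0]
After op 6 (pop): stack=[empty] mem=[0,0,0,0]
After op 7 (push 19): stack=[19] mem=[0,0,0,0]
After op 8 (STO M3): stack=[empty] mem=[0,0,0,19]
After op 9 (RCL M0): stack=[0] mem=[0,0,0,19]
After op 10 (push 5): stack=[0,5] mem=[0,0,0,19]
After op 11 (push 16): stack=[0,5,16] mem=[0,0,0,19]
After op 12 (swap): stack=[0,16,5] mem=[0,0,0,19]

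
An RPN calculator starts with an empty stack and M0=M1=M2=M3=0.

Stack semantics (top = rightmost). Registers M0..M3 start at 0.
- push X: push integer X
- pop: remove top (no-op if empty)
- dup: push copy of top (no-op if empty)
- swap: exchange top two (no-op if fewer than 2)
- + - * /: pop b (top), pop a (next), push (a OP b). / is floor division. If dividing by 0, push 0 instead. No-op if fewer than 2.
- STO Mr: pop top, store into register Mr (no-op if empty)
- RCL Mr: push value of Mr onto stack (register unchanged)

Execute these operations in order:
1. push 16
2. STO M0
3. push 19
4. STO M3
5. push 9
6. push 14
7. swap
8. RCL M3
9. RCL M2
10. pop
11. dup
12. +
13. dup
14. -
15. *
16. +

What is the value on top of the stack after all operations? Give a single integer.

Answer: 14

Derivation:
After op 1 (push 16): stack=[16] mem=[0,0,0,0]
After op 2 (STO M0): stack=[empty] mem=[16,0,0,0]
After op 3 (push 19): stack=[19] mem=[16,0,0,0]
After op 4 (STO M3): stack=[empty] mem=[16,0,0,19]
After op 5 (push 9): stack=[9] mem=[16,0,0,19]
After op 6 (push 14): stack=[9,14] mem=[16,0,0,19]
After op 7 (swap): stack=[14,9] mem=[16,0,0,19]
After op 8 (RCL M3): stack=[14,9,19] mem=[16,0,0,19]
After op 9 (RCL M2): stack=[14,9,19,0] mem=[16,0,0,19]
After op 10 (pop): stack=[14,9,19] mem=[16,0,0,19]
After op 11 (dup): stack=[14,9,19,19] mem=[16,0,0,19]
After op 12 (+): stack=[14,9,38] mem=[16,0,0,19]
After op 13 (dup): stack=[14,9,38,38] mem=[16,0,0,19]
After op 14 (-): stack=[14,9,0] mem=[16,0,0,19]
After op 15 (*): stack=[14,0] mem=[16,0,0,19]
After op 16 (+): stack=[14] mem=[16,0,0,19]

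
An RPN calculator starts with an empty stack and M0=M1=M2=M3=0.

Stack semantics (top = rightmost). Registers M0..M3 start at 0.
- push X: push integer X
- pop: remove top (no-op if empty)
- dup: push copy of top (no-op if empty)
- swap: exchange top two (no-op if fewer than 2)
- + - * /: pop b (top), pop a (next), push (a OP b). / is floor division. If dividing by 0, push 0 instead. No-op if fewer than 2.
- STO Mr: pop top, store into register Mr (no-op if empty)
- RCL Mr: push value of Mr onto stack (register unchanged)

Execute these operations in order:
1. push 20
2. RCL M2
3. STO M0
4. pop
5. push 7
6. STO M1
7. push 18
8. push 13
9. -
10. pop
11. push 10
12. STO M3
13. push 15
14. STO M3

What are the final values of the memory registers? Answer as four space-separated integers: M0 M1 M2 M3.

Answer: 0 7 0 15

Derivation:
After op 1 (push 20): stack=[20] mem=[0,0,0,0]
After op 2 (RCL M2): stack=[20,0] mem=[0,0,0,0]
After op 3 (STO M0): stack=[20] mem=[0,0,0,0]
After op 4 (pop): stack=[empty] mem=[0,0,0,0]
After op 5 (push 7): stack=[7] mem=[0,0,0,0]
After op 6 (STO M1): stack=[empty] mem=[0,7,0,0]
After op 7 (push 18): stack=[18] mem=[0,7,0,0]
After op 8 (push 13): stack=[18,13] mem=[0,7,0,0]
After op 9 (-): stack=[5] mem=[0,7,0,0]
After op 10 (pop): stack=[empty] mem=[0,7,0,0]
After op 11 (push 10): stack=[10] mem=[0,7,0,0]
After op 12 (STO M3): stack=[empty] mem=[0,7,0,10]
After op 13 (push 15): stack=[15] mem=[0,7,0,10]
After op 14 (STO M3): stack=[empty] mem=[0,7,0,15]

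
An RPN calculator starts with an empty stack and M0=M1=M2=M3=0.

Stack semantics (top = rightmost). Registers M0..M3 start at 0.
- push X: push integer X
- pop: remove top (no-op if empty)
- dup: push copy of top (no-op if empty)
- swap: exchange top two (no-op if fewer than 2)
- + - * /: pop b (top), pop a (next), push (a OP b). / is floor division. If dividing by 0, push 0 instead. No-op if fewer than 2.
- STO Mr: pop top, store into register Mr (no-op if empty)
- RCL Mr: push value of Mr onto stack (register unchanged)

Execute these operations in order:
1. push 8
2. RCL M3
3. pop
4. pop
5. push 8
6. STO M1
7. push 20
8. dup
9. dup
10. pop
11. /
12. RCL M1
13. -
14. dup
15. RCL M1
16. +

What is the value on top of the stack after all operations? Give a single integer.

After op 1 (push 8): stack=[8] mem=[0,0,0,0]
After op 2 (RCL M3): stack=[8,0] mem=[0,0,0,0]
After op 3 (pop): stack=[8] mem=[0,0,0,0]
After op 4 (pop): stack=[empty] mem=[0,0,0,0]
After op 5 (push 8): stack=[8] mem=[0,0,0,0]
After op 6 (STO M1): stack=[empty] mem=[0,8,0,0]
After op 7 (push 20): stack=[20] mem=[0,8,0,0]
After op 8 (dup): stack=[20,20] mem=[0,8,0,0]
After op 9 (dup): stack=[20,20,20] mem=[0,8,0,0]
After op 10 (pop): stack=[20,20] mem=[0,8,0,0]
After op 11 (/): stack=[1] mem=[0,8,0,0]
After op 12 (RCL M1): stack=[1,8] mem=[0,8,0,0]
After op 13 (-): stack=[-7] mem=[0,8,0,0]
After op 14 (dup): stack=[-7,-7] mem=[0,8,0,0]
After op 15 (RCL M1): stack=[-7,-7,8] mem=[0,8,0,0]
After op 16 (+): stack=[-7,1] mem=[0,8,0,0]

Answer: 1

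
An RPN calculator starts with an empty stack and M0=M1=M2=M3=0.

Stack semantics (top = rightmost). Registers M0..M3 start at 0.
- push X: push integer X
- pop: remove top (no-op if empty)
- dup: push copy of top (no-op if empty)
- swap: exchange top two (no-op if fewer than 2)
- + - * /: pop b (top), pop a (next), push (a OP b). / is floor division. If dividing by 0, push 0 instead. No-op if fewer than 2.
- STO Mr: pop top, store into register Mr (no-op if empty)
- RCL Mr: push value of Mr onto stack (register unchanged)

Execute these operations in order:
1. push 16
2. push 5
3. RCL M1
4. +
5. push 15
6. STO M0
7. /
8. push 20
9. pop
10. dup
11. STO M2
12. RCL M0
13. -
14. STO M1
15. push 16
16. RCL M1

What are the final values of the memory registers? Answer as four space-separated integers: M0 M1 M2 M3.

After op 1 (push 16): stack=[16] mem=[0,0,0,0]
After op 2 (push 5): stack=[16,5] mem=[0,0,0,0]
After op 3 (RCL M1): stack=[16,5,0] mem=[0,0,0,0]
After op 4 (+): stack=[16,5] mem=[0,0,0,0]
After op 5 (push 15): stack=[16,5,15] mem=[0,0,0,0]
After op 6 (STO M0): stack=[16,5] mem=[15,0,0,0]
After op 7 (/): stack=[3] mem=[15,0,0,0]
After op 8 (push 20): stack=[3,20] mem=[15,0,0,0]
After op 9 (pop): stack=[3] mem=[15,0,0,0]
After op 10 (dup): stack=[3,3] mem=[15,0,0,0]
After op 11 (STO M2): stack=[3] mem=[15,0,3,0]
After op 12 (RCL M0): stack=[3,15] mem=[15,0,3,0]
After op 13 (-): stack=[-12] mem=[15,0,3,0]
After op 14 (STO M1): stack=[empty] mem=[15,-12,3,0]
After op 15 (push 16): stack=[16] mem=[15,-12,3,0]
After op 16 (RCL M1): stack=[16,-12] mem=[15,-12,3,0]

Answer: 15 -12 3 0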